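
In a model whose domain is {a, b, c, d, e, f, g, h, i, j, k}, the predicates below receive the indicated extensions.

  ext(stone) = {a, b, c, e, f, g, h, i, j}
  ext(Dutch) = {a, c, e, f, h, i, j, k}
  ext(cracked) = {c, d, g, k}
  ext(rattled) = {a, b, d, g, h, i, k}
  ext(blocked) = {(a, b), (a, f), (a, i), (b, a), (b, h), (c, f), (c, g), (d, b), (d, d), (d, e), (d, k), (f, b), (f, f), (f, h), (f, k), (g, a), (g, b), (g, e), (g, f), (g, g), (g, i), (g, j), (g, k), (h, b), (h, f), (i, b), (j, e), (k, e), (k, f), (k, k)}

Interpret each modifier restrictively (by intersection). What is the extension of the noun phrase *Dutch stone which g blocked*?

⟦which g blocked⟧ = {x : ⟨g, x⟩ ∈ ⟦blocked⟧} = {a, b, e, f, g, i, j, k}
⟦stone⟧ = {a, b, c, e, f, g, h, i, j}
… ∩ ⟦which g blocked⟧ = {a, b, c, e, f, g, h, i, j} ∩ {a, b, e, f, g, i, j, k} = {a, b, e, f, g, i, j}
… ∩ ⟦Dutch⟧ = {a, b, e, f, g, i, j} ∩ {a, c, e, f, h, i, j, k} = {a, e, f, i, j}
So ⟦Dutch stone which g blocked⟧ = {a, e, f, i, j}.

{a, e, f, i, j}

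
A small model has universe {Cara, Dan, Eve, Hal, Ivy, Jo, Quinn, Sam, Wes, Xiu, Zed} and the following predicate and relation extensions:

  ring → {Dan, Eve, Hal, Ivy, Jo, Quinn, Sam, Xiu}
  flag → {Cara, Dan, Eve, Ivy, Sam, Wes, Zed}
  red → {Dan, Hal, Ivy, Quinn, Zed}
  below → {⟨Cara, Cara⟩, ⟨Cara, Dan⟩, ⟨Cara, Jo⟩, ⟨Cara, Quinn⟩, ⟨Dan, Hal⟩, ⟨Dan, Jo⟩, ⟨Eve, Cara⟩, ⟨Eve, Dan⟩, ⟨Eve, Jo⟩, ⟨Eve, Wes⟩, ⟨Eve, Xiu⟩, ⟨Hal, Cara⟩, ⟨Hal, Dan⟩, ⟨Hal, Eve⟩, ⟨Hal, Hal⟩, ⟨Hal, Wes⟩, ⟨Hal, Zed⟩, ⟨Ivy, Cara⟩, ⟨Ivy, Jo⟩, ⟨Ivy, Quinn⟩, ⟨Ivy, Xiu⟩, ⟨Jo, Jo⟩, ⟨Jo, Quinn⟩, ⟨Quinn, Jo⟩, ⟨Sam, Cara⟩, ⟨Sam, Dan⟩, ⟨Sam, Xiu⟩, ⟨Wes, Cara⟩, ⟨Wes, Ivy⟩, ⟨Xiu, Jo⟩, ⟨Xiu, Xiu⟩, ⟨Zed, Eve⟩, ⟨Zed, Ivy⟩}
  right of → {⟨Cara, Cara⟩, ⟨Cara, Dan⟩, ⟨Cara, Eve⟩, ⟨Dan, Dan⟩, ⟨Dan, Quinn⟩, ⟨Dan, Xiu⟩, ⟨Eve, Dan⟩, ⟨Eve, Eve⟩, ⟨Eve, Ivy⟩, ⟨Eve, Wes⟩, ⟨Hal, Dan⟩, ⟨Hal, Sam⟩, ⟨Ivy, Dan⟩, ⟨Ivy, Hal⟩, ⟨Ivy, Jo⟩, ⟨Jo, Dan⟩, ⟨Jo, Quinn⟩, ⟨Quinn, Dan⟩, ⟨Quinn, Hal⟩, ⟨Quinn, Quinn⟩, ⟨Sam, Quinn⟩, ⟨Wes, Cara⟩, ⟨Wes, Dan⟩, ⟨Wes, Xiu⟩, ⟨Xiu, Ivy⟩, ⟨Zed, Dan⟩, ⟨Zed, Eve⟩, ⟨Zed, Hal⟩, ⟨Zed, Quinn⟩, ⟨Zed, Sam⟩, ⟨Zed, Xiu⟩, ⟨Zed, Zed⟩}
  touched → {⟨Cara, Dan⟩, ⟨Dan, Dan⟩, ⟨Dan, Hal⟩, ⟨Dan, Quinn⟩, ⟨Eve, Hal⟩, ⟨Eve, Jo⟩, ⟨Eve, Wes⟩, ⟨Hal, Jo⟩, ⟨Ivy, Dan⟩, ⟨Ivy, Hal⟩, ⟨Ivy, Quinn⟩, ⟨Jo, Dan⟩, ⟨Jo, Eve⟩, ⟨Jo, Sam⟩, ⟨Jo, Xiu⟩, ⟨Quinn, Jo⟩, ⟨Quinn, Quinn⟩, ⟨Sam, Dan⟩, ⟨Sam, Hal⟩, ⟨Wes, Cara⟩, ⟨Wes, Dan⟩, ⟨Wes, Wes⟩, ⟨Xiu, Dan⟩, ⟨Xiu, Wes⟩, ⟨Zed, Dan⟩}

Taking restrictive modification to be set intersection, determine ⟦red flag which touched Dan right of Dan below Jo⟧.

{Dan, Ivy}

⟦which touched Dan⟧ = {x : ⟨x, Dan⟩ ∈ ⟦touched⟧} = {Cara, Dan, Ivy, Jo, Sam, Wes, Xiu, Zed}
⟦right of Dan⟧ = {x : ⟨x, Dan⟩ ∈ ⟦right of⟧} = {Cara, Dan, Eve, Hal, Ivy, Jo, Quinn, Wes, Zed}
⟦below Jo⟧ = {x : ⟨x, Jo⟩ ∈ ⟦below⟧} = {Cara, Dan, Eve, Ivy, Jo, Quinn, Xiu}
⟦flag⟧ = {Cara, Dan, Eve, Ivy, Sam, Wes, Zed}
… ∩ ⟦which touched Dan⟧ = {Cara, Dan, Eve, Ivy, Sam, Wes, Zed} ∩ {Cara, Dan, Ivy, Jo, Sam, Wes, Xiu, Zed} = {Cara, Dan, Ivy, Sam, Wes, Zed}
… ∩ ⟦right of Dan⟧ = {Cara, Dan, Ivy, Sam, Wes, Zed} ∩ {Cara, Dan, Eve, Hal, Ivy, Jo, Quinn, Wes, Zed} = {Cara, Dan, Ivy, Wes, Zed}
… ∩ ⟦below Jo⟧ = {Cara, Dan, Ivy, Wes, Zed} ∩ {Cara, Dan, Eve, Ivy, Jo, Quinn, Xiu} = {Cara, Dan, Ivy}
… ∩ ⟦red⟧ = {Cara, Dan, Ivy} ∩ {Dan, Hal, Ivy, Quinn, Zed} = {Dan, Ivy}
So ⟦red flag which touched Dan right of Dan below Jo⟧ = {Dan, Ivy}.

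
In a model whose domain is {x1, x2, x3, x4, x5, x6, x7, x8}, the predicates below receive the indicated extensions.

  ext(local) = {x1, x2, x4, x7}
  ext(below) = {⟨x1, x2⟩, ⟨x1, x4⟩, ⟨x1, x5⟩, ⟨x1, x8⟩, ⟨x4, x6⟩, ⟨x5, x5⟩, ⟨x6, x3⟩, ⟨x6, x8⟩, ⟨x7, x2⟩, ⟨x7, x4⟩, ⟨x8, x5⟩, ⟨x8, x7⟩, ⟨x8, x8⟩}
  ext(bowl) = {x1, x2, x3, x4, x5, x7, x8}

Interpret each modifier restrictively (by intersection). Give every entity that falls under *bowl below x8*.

⟦below x8⟧ = {x : ⟨x, x8⟩ ∈ ⟦below⟧} = {x1, x6, x8}
⟦bowl⟧ = {x1, x2, x3, x4, x5, x7, x8}
… ∩ ⟦below x8⟧ = {x1, x2, x3, x4, x5, x7, x8} ∩ {x1, x6, x8} = {x1, x8}
So ⟦bowl below x8⟧ = {x1, x8}.

{x1, x8}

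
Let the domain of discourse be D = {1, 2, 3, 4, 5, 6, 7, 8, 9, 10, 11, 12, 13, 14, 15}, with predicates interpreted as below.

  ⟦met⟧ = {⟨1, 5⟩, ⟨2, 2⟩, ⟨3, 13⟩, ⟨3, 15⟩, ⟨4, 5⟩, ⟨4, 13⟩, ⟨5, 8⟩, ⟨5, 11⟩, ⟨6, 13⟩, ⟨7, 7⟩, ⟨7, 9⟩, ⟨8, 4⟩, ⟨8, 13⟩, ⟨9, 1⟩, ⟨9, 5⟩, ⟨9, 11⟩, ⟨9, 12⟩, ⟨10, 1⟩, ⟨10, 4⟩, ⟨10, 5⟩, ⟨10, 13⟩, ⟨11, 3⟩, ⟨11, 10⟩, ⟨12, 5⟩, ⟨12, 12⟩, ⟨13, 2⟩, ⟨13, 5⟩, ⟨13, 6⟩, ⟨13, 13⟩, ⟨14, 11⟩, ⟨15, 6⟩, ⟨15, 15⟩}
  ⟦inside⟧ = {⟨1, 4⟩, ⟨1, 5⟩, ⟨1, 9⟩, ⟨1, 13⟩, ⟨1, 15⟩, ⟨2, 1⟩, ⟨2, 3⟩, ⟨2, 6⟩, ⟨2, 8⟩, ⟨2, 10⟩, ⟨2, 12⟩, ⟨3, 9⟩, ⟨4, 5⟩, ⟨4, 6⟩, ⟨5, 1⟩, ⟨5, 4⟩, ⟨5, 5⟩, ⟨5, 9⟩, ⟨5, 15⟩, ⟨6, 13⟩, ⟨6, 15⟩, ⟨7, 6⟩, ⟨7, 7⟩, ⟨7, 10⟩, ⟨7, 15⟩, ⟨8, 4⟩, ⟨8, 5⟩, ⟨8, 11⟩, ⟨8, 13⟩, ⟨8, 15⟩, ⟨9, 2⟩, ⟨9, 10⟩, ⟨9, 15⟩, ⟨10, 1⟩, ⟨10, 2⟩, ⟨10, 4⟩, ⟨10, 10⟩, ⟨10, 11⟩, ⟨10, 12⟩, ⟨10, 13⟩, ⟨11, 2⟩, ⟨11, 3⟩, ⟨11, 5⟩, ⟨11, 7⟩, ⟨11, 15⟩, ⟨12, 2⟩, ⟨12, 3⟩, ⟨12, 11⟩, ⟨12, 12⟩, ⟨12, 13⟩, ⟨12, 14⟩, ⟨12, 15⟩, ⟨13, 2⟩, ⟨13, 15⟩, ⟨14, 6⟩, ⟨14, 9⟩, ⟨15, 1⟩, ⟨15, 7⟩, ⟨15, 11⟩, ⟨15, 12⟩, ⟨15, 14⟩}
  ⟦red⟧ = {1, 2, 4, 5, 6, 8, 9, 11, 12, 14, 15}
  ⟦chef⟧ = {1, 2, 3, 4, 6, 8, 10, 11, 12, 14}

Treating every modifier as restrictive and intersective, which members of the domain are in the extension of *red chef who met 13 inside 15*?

⟦who met 13⟧ = {x : ⟨x, 13⟩ ∈ ⟦met⟧} = {3, 4, 6, 8, 10, 13}
⟦inside 15⟧ = {x : ⟨x, 15⟩ ∈ ⟦inside⟧} = {1, 5, 6, 7, 8, 9, 11, 12, 13}
⟦chef⟧ = {1, 2, 3, 4, 6, 8, 10, 11, 12, 14}
… ∩ ⟦who met 13⟧ = {1, 2, 3, 4, 6, 8, 10, 11, 12, 14} ∩ {3, 4, 6, 8, 10, 13} = {3, 4, 6, 8, 10}
… ∩ ⟦inside 15⟧ = {3, 4, 6, 8, 10} ∩ {1, 5, 6, 7, 8, 9, 11, 12, 13} = {6, 8}
… ∩ ⟦red⟧ = {6, 8} ∩ {1, 2, 4, 5, 6, 8, 9, 11, 12, 14, 15} = {6, 8}
So ⟦red chef who met 13 inside 15⟧ = {6, 8}.

{6, 8}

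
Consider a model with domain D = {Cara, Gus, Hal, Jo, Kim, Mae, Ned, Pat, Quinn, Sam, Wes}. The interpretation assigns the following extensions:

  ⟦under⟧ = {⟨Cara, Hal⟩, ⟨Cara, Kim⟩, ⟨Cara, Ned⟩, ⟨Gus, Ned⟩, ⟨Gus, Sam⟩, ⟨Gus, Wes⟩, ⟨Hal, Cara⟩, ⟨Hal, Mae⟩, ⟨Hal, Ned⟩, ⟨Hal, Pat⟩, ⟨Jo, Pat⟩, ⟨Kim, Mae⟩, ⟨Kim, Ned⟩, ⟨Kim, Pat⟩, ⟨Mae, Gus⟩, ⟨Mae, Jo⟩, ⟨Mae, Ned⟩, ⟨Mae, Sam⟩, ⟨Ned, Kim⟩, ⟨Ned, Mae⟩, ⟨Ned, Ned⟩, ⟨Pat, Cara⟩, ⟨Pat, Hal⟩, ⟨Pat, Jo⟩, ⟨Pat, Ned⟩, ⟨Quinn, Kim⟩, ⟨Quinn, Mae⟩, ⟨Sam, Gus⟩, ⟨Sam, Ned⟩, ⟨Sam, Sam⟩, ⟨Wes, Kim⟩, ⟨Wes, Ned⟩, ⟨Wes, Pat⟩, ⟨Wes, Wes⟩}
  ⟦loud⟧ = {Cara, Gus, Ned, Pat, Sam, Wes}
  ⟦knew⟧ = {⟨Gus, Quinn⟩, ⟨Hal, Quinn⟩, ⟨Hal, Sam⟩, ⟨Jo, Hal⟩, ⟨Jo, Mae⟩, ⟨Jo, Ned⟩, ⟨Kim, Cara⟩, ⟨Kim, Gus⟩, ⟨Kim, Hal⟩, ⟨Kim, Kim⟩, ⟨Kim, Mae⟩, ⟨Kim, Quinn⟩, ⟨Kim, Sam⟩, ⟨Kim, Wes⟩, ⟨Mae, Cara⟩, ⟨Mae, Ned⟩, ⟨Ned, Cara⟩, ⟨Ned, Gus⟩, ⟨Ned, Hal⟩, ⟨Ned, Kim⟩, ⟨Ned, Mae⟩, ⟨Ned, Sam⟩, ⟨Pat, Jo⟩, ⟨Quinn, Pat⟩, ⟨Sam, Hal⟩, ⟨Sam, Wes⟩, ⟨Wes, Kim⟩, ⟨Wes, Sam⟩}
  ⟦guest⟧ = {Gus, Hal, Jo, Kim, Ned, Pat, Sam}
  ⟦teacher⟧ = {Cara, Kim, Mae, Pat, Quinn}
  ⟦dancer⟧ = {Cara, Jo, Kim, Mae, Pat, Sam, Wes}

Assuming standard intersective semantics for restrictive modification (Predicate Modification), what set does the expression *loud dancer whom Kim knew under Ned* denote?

{Cara, Sam, Wes}

⟦whom Kim knew⟧ = {x : ⟨Kim, x⟩ ∈ ⟦knew⟧} = {Cara, Gus, Hal, Kim, Mae, Quinn, Sam, Wes}
⟦under Ned⟧ = {x : ⟨x, Ned⟩ ∈ ⟦under⟧} = {Cara, Gus, Hal, Kim, Mae, Ned, Pat, Sam, Wes}
⟦dancer⟧ = {Cara, Jo, Kim, Mae, Pat, Sam, Wes}
… ∩ ⟦whom Kim knew⟧ = {Cara, Jo, Kim, Mae, Pat, Sam, Wes} ∩ {Cara, Gus, Hal, Kim, Mae, Quinn, Sam, Wes} = {Cara, Kim, Mae, Sam, Wes}
… ∩ ⟦under Ned⟧ = {Cara, Kim, Mae, Sam, Wes} ∩ {Cara, Gus, Hal, Kim, Mae, Ned, Pat, Sam, Wes} = {Cara, Kim, Mae, Sam, Wes}
… ∩ ⟦loud⟧ = {Cara, Kim, Mae, Sam, Wes} ∩ {Cara, Gus, Ned, Pat, Sam, Wes} = {Cara, Sam, Wes}
So ⟦loud dancer whom Kim knew under Ned⟧ = {Cara, Sam, Wes}.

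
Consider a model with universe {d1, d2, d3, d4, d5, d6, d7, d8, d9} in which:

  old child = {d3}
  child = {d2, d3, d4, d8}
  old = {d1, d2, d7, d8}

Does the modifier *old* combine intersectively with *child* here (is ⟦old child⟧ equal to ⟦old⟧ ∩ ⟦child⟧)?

⟦old⟧ ∩ ⟦child⟧ = {d1, d2, d7, d8} ∩ {d2, d3, d4, d8} = {d2, d8}
Observed ⟦old child⟧ = {d3}.
These differ, so the modifier is not intersective in this model.

no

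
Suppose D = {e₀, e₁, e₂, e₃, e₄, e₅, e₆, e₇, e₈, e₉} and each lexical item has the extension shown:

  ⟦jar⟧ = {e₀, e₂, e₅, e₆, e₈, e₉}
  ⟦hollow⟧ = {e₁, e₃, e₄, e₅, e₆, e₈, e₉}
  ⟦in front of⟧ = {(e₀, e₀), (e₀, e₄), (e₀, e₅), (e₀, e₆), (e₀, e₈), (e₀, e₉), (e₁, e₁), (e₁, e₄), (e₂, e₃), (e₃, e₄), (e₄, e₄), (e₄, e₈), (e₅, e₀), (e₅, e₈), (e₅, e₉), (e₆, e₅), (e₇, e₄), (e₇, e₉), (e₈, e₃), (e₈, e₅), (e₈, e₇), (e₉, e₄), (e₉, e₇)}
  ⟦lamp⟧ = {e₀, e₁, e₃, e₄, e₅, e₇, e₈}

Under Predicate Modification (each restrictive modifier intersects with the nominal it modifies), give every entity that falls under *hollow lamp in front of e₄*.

⟦in front of e₄⟧ = {x : ⟨x, e₄⟩ ∈ ⟦in front of⟧} = {e₀, e₁, e₃, e₄, e₇, e₉}
⟦lamp⟧ = {e₀, e₁, e₃, e₄, e₅, e₇, e₈}
… ∩ ⟦in front of e₄⟧ = {e₀, e₁, e₃, e₄, e₅, e₇, e₈} ∩ {e₀, e₁, e₃, e₄, e₇, e₉} = {e₀, e₁, e₃, e₄, e₇}
… ∩ ⟦hollow⟧ = {e₀, e₁, e₃, e₄, e₇} ∩ {e₁, e₃, e₄, e₅, e₆, e₈, e₉} = {e₁, e₃, e₄}
So ⟦hollow lamp in front of e₄⟧ = {e₁, e₃, e₄}.

{e₁, e₃, e₄}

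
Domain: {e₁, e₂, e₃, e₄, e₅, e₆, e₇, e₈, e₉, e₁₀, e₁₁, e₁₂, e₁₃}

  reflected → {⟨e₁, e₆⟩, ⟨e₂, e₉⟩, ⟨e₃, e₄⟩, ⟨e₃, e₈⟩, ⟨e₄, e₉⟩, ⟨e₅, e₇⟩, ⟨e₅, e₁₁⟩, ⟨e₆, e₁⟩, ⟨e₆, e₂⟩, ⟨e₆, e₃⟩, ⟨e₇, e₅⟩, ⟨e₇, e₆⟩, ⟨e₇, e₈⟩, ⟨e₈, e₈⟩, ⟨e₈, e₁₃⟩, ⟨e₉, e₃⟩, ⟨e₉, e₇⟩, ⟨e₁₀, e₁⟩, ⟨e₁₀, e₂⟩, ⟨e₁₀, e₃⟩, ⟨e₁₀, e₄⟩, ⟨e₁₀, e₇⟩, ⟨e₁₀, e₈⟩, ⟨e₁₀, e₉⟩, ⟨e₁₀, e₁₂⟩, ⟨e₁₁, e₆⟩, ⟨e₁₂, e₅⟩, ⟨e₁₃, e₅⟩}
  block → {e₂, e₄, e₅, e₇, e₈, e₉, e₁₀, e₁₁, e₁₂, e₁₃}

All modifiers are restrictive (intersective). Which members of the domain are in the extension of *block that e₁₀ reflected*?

{e₂, e₄, e₇, e₈, e₉, e₁₂}

⟦that e₁₀ reflected⟧ = {x : ⟨e₁₀, x⟩ ∈ ⟦reflected⟧} = {e₁, e₂, e₃, e₄, e₇, e₈, e₉, e₁₂}
⟦block⟧ = {e₂, e₄, e₅, e₇, e₈, e₉, e₁₀, e₁₁, e₁₂, e₁₃}
… ∩ ⟦that e₁₀ reflected⟧ = {e₂, e₄, e₅, e₇, e₈, e₉, e₁₀, e₁₁, e₁₂, e₁₃} ∩ {e₁, e₂, e₃, e₄, e₇, e₈, e₉, e₁₂} = {e₂, e₄, e₇, e₈, e₉, e₁₂}
So ⟦block that e₁₀ reflected⟧ = {e₂, e₄, e₇, e₈, e₉, e₁₂}.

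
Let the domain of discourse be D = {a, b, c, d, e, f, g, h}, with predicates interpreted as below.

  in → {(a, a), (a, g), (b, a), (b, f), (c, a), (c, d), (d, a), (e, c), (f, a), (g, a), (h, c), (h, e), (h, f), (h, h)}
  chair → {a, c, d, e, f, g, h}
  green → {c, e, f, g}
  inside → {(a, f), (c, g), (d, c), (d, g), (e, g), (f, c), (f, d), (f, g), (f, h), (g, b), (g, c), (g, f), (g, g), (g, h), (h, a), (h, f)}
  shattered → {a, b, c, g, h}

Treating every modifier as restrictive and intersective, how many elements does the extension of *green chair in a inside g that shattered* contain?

2

⟦in a⟧ = {x : ⟨x, a⟩ ∈ ⟦in⟧} = {a, b, c, d, f, g}
⟦inside g⟧ = {x : ⟨x, g⟩ ∈ ⟦inside⟧} = {c, d, e, f, g}
⟦that shattered⟧ = ⟦shattered⟧ = {a, b, c, g, h}
⟦chair⟧ = {a, c, d, e, f, g, h}
… ∩ ⟦in a⟧ = {a, c, d, e, f, g, h} ∩ {a, b, c, d, f, g} = {a, c, d, f, g}
… ∩ ⟦inside g⟧ = {a, c, d, f, g} ∩ {c, d, e, f, g} = {c, d, f, g}
… ∩ ⟦that shattered⟧ = {c, d, f, g} ∩ {a, b, c, g, h} = {c, g}
… ∩ ⟦green⟧ = {c, g} ∩ {c, e, f, g} = {c, g}
⟦green chair in a inside g that shattered⟧ = {c, g}, so the cardinality is 2.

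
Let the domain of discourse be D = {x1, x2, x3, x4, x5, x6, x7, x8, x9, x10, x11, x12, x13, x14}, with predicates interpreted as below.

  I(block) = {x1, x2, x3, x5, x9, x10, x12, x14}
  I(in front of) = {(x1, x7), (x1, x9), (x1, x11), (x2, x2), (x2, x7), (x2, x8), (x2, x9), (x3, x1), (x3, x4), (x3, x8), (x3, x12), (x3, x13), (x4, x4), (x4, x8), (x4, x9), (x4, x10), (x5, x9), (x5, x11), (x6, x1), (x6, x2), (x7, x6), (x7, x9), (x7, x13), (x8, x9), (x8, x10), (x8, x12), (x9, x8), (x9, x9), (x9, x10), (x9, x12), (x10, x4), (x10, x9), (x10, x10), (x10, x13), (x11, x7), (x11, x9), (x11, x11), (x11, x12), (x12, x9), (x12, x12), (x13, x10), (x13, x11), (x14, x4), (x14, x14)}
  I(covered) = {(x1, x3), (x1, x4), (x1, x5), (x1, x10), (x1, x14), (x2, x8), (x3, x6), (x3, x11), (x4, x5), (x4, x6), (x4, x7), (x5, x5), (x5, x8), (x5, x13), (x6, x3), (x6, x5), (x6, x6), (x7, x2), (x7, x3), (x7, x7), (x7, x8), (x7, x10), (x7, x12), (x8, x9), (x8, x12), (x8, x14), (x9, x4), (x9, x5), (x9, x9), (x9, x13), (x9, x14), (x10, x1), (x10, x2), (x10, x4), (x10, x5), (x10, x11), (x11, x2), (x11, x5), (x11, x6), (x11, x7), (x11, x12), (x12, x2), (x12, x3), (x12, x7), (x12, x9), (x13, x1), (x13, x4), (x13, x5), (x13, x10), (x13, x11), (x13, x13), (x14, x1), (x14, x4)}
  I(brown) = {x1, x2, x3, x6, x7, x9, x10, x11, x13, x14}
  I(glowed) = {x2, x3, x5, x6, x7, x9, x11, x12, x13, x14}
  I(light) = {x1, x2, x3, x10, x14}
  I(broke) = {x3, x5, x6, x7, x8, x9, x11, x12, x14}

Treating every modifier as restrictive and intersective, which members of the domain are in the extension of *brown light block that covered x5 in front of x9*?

{x1, x10}

⟦that covered x5⟧ = {x : ⟨x, x5⟩ ∈ ⟦covered⟧} = {x1, x4, x5, x6, x9, x10, x11, x13}
⟦in front of x9⟧ = {x : ⟨x, x9⟩ ∈ ⟦in front of⟧} = {x1, x2, x4, x5, x7, x8, x9, x10, x11, x12}
⟦block⟧ = {x1, x2, x3, x5, x9, x10, x12, x14}
… ∩ ⟦that covered x5⟧ = {x1, x2, x3, x5, x9, x10, x12, x14} ∩ {x1, x4, x5, x6, x9, x10, x11, x13} = {x1, x5, x9, x10}
… ∩ ⟦in front of x9⟧ = {x1, x5, x9, x10} ∩ {x1, x2, x4, x5, x7, x8, x9, x10, x11, x12} = {x1, x5, x9, x10}
… ∩ ⟦brown⟧ = {x1, x5, x9, x10} ∩ {x1, x2, x3, x6, x7, x9, x10, x11, x13, x14} = {x1, x9, x10}
… ∩ ⟦light⟧ = {x1, x9, x10} ∩ {x1, x2, x3, x10, x14} = {x1, x10}
So ⟦brown light block that covered x5 in front of x9⟧ = {x1, x10}.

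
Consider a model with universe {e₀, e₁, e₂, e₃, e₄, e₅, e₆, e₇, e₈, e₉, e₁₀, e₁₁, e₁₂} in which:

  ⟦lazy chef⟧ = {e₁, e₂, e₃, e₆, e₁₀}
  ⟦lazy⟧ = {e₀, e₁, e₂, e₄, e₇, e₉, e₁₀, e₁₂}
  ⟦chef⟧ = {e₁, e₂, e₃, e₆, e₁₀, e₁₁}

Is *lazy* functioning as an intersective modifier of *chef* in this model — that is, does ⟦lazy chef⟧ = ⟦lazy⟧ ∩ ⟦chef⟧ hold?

⟦lazy⟧ ∩ ⟦chef⟧ = {e₀, e₁, e₂, e₄, e₇, e₉, e₁₀, e₁₂} ∩ {e₁, e₂, e₃, e₆, e₁₀, e₁₁} = {e₁, e₂, e₁₀}
Observed ⟦lazy chef⟧ = {e₁, e₂, e₃, e₆, e₁₀}.
These differ, so the modifier is not intersective in this model.

no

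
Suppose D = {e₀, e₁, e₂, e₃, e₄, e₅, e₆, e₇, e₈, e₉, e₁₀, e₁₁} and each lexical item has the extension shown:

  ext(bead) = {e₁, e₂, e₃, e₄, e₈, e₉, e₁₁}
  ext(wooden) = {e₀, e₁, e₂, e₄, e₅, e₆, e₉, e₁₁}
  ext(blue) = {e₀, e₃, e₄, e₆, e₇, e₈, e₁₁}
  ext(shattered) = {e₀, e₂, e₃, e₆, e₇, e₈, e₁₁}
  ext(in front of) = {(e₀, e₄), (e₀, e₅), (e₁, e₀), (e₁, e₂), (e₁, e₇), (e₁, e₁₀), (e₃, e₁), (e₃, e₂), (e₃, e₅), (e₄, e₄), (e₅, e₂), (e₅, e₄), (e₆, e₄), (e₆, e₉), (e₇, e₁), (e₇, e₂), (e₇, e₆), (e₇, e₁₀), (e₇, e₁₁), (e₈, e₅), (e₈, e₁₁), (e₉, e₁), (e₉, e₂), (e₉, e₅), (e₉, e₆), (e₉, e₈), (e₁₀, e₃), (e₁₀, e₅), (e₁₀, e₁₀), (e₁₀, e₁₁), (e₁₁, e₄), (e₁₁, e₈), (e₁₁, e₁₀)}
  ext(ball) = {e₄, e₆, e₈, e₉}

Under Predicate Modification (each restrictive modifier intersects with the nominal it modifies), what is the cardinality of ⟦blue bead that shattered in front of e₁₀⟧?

1

⟦that shattered⟧ = ⟦shattered⟧ = {e₀, e₂, e₃, e₆, e₇, e₈, e₁₁}
⟦in front of e₁₀⟧ = {x : ⟨x, e₁₀⟩ ∈ ⟦in front of⟧} = {e₁, e₇, e₁₀, e₁₁}
⟦bead⟧ = {e₁, e₂, e₃, e₄, e₈, e₉, e₁₁}
… ∩ ⟦that shattered⟧ = {e₁, e₂, e₃, e₄, e₈, e₉, e₁₁} ∩ {e₀, e₂, e₃, e₆, e₇, e₈, e₁₁} = {e₂, e₃, e₈, e₁₁}
… ∩ ⟦in front of e₁₀⟧ = {e₂, e₃, e₈, e₁₁} ∩ {e₁, e₇, e₁₀, e₁₁} = {e₁₁}
… ∩ ⟦blue⟧ = {e₁₁} ∩ {e₀, e₃, e₄, e₆, e₇, e₈, e₁₁} = {e₁₁}
⟦blue bead that shattered in front of e₁₀⟧ = {e₁₁}, so the cardinality is 1.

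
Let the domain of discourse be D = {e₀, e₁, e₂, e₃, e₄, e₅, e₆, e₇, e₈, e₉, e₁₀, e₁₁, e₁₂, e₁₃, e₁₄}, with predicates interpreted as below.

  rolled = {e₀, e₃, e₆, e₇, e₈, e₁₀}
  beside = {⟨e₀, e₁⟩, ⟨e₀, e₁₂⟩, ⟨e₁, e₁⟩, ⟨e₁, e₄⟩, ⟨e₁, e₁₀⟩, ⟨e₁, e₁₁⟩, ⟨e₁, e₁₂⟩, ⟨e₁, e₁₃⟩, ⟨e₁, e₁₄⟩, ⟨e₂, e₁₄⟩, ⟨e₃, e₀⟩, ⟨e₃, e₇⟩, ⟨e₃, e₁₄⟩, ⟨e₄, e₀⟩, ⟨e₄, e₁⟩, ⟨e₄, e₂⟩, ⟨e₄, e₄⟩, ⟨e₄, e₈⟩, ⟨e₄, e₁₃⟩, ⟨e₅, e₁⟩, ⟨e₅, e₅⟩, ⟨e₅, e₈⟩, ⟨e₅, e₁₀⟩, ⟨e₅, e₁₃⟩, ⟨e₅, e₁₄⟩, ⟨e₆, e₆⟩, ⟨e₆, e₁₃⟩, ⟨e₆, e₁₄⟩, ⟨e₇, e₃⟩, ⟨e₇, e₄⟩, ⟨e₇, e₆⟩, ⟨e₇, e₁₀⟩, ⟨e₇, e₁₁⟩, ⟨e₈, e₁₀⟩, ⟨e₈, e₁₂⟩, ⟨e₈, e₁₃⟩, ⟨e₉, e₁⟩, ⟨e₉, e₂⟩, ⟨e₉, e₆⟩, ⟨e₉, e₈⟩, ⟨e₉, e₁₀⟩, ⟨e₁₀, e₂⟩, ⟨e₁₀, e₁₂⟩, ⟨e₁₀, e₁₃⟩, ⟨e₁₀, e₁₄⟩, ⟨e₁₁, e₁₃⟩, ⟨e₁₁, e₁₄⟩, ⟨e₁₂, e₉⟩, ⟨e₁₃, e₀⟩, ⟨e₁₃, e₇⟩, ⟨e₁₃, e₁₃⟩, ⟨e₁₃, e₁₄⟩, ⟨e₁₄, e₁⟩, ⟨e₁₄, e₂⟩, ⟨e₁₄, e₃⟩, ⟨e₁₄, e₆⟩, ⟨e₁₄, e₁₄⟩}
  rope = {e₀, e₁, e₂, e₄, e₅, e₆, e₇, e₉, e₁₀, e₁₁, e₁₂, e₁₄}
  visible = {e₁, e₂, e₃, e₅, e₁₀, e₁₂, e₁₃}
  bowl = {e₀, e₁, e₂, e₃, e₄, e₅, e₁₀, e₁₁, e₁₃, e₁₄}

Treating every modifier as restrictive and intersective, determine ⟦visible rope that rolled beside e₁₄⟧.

{e₁₀}

⟦that rolled⟧ = ⟦rolled⟧ = {e₀, e₃, e₆, e₇, e₈, e₁₀}
⟦beside e₁₄⟧ = {x : ⟨x, e₁₄⟩ ∈ ⟦beside⟧} = {e₁, e₂, e₃, e₅, e₆, e₁₀, e₁₁, e₁₃, e₁₄}
⟦rope⟧ = {e₀, e₁, e₂, e₄, e₅, e₆, e₇, e₉, e₁₀, e₁₁, e₁₂, e₁₄}
… ∩ ⟦that rolled⟧ = {e₀, e₁, e₂, e₄, e₅, e₆, e₇, e₉, e₁₀, e₁₁, e₁₂, e₁₄} ∩ {e₀, e₃, e₆, e₇, e₈, e₁₀} = {e₀, e₆, e₇, e₁₀}
… ∩ ⟦beside e₁₄⟧ = {e₀, e₆, e₇, e₁₀} ∩ {e₁, e₂, e₃, e₅, e₆, e₁₀, e₁₁, e₁₃, e₁₄} = {e₆, e₁₀}
… ∩ ⟦visible⟧ = {e₆, e₁₀} ∩ {e₁, e₂, e₃, e₅, e₁₀, e₁₂, e₁₃} = {e₁₀}
So ⟦visible rope that rolled beside e₁₄⟧ = {e₁₀}.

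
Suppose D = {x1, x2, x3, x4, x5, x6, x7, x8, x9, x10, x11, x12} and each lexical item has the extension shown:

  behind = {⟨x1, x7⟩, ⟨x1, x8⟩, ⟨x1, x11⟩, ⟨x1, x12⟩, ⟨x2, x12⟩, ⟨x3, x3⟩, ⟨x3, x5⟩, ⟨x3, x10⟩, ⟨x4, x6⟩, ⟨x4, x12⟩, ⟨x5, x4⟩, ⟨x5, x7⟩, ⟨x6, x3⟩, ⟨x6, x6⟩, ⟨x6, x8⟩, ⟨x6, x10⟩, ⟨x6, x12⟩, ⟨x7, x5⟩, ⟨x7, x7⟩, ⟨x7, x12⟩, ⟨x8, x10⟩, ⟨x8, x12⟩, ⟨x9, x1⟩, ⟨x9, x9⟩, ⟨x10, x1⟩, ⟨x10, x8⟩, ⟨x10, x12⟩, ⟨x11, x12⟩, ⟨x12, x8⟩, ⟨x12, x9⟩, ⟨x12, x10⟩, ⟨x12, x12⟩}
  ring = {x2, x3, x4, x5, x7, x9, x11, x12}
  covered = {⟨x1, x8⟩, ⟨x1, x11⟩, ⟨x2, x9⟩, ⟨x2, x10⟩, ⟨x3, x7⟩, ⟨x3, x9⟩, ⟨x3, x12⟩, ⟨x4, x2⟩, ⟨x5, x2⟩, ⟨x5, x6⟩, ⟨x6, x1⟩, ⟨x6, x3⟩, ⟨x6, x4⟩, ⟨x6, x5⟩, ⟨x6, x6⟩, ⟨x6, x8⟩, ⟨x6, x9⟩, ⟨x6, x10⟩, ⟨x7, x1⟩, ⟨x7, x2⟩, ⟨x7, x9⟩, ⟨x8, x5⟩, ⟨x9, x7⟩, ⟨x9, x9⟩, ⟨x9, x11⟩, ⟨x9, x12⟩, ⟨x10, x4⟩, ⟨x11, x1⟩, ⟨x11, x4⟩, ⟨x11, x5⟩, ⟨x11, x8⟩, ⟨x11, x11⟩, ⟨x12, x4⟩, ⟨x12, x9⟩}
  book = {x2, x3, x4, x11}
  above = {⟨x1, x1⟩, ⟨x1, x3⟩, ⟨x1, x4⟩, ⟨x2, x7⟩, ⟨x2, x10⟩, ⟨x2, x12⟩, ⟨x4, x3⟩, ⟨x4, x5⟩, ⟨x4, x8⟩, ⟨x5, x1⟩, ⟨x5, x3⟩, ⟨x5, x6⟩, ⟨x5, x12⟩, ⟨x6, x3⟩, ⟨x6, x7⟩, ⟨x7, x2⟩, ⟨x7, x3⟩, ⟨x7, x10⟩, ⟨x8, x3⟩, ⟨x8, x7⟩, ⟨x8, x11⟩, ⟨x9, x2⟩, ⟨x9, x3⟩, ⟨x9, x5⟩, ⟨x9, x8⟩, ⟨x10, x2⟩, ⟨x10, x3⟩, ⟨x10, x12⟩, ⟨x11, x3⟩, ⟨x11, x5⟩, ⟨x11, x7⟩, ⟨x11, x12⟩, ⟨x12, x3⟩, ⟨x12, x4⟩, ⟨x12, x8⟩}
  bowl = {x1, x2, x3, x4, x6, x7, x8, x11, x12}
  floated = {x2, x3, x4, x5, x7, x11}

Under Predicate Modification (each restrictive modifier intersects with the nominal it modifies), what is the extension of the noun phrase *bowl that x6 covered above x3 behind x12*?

⟦that x6 covered⟧ = {x : ⟨x6, x⟩ ∈ ⟦covered⟧} = {x1, x3, x4, x5, x6, x8, x9, x10}
⟦above x3⟧ = {x : ⟨x, x3⟩ ∈ ⟦above⟧} = {x1, x4, x5, x6, x7, x8, x9, x10, x11, x12}
⟦behind x12⟧ = {x : ⟨x, x12⟩ ∈ ⟦behind⟧} = {x1, x2, x4, x6, x7, x8, x10, x11, x12}
⟦bowl⟧ = {x1, x2, x3, x4, x6, x7, x8, x11, x12}
… ∩ ⟦that x6 covered⟧ = {x1, x2, x3, x4, x6, x7, x8, x11, x12} ∩ {x1, x3, x4, x5, x6, x8, x9, x10} = {x1, x3, x4, x6, x8}
… ∩ ⟦above x3⟧ = {x1, x3, x4, x6, x8} ∩ {x1, x4, x5, x6, x7, x8, x9, x10, x11, x12} = {x1, x4, x6, x8}
… ∩ ⟦behind x12⟧ = {x1, x4, x6, x8} ∩ {x1, x2, x4, x6, x7, x8, x10, x11, x12} = {x1, x4, x6, x8}
So ⟦bowl that x6 covered above x3 behind x12⟧ = {x1, x4, x6, x8}.

{x1, x4, x6, x8}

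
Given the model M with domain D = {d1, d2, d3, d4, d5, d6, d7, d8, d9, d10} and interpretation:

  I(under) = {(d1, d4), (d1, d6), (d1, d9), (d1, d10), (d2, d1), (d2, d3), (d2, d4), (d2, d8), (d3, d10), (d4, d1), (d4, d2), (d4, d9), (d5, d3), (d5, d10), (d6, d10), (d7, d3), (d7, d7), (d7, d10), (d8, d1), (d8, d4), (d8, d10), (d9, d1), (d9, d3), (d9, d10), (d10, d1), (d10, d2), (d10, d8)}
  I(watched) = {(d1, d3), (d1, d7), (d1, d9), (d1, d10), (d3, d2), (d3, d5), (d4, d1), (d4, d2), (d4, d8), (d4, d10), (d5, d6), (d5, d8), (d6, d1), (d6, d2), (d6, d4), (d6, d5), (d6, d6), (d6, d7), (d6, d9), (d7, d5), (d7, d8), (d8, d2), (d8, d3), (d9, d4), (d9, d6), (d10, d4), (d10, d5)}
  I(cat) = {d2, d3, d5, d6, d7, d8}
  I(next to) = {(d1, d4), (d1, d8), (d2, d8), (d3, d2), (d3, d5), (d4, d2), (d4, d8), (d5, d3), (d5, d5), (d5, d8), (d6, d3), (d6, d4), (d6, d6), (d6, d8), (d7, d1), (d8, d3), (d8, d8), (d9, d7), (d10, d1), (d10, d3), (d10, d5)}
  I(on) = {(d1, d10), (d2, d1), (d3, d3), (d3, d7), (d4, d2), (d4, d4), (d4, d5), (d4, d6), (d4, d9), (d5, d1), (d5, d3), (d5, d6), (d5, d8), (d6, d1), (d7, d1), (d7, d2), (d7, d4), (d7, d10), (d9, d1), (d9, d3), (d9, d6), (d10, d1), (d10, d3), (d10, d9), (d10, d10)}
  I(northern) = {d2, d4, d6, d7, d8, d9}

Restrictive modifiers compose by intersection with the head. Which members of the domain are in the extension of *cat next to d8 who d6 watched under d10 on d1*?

{d5, d6}

⟦next to d8⟧ = {x : ⟨x, d8⟩ ∈ ⟦next to⟧} = {d1, d2, d4, d5, d6, d8}
⟦who d6 watched⟧ = {x : ⟨d6, x⟩ ∈ ⟦watched⟧} = {d1, d2, d4, d5, d6, d7, d9}
⟦under d10⟧ = {x : ⟨x, d10⟩ ∈ ⟦under⟧} = {d1, d3, d5, d6, d7, d8, d9}
⟦on d1⟧ = {x : ⟨x, d1⟩ ∈ ⟦on⟧} = {d2, d5, d6, d7, d9, d10}
⟦cat⟧ = {d2, d3, d5, d6, d7, d8}
… ∩ ⟦next to d8⟧ = {d2, d3, d5, d6, d7, d8} ∩ {d1, d2, d4, d5, d6, d8} = {d2, d5, d6, d8}
… ∩ ⟦who d6 watched⟧ = {d2, d5, d6, d8} ∩ {d1, d2, d4, d5, d6, d7, d9} = {d2, d5, d6}
… ∩ ⟦under d10⟧ = {d2, d5, d6} ∩ {d1, d3, d5, d6, d7, d8, d9} = {d5, d6}
… ∩ ⟦on d1⟧ = {d5, d6} ∩ {d2, d5, d6, d7, d9, d10} = {d5, d6}
So ⟦cat next to d8 who d6 watched under d10 on d1⟧ = {d5, d6}.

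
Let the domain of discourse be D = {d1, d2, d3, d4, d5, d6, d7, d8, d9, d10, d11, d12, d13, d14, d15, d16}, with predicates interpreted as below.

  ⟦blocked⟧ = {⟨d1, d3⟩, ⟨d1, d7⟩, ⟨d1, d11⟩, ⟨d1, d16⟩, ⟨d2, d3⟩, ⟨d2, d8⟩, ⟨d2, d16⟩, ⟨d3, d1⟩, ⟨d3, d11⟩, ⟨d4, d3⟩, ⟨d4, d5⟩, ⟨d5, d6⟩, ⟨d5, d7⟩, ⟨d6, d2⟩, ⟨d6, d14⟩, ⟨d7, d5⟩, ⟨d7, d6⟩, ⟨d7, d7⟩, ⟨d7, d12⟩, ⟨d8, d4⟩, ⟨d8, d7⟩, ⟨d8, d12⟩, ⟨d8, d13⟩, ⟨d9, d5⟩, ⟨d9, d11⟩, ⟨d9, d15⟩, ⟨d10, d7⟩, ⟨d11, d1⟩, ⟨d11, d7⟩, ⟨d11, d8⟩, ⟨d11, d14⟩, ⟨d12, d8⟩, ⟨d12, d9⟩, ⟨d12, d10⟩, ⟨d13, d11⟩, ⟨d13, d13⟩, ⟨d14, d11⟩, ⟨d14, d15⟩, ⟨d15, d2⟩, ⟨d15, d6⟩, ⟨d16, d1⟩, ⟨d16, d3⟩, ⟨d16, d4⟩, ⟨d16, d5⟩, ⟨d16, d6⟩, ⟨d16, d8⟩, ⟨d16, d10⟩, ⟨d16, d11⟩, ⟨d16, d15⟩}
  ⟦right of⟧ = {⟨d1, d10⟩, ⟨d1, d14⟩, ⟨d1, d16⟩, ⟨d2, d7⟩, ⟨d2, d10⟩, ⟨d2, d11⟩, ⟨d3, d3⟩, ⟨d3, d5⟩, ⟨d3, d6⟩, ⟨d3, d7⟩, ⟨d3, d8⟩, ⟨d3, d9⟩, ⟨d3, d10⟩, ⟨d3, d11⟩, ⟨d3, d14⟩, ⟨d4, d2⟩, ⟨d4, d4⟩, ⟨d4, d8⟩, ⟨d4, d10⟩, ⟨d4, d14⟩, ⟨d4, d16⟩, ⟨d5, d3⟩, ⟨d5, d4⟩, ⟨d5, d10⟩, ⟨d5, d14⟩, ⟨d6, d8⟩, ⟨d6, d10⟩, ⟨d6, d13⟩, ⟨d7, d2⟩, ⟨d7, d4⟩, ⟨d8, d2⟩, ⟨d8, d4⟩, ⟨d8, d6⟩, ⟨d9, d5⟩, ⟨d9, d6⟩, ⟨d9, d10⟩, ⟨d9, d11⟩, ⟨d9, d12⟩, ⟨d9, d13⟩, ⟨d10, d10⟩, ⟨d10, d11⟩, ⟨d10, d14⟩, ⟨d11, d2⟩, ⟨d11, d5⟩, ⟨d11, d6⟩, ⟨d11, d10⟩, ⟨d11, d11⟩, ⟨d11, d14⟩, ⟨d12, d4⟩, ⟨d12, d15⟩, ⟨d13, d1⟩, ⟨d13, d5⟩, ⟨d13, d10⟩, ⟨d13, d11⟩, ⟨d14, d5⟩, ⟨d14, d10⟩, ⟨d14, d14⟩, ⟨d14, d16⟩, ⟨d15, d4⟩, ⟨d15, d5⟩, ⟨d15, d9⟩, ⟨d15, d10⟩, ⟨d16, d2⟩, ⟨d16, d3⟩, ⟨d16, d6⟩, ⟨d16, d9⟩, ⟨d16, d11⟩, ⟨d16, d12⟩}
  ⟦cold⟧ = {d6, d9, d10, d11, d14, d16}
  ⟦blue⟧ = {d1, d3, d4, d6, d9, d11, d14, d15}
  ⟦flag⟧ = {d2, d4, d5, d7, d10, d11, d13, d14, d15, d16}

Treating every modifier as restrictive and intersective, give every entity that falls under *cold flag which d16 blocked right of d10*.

⟦which d16 blocked⟧ = {x : ⟨d16, x⟩ ∈ ⟦blocked⟧} = {d1, d3, d4, d5, d6, d8, d10, d11, d15}
⟦right of d10⟧ = {x : ⟨x, d10⟩ ∈ ⟦right of⟧} = {d1, d2, d3, d4, d5, d6, d9, d10, d11, d13, d14, d15}
⟦flag⟧ = {d2, d4, d5, d7, d10, d11, d13, d14, d15, d16}
… ∩ ⟦which d16 blocked⟧ = {d2, d4, d5, d7, d10, d11, d13, d14, d15, d16} ∩ {d1, d3, d4, d5, d6, d8, d10, d11, d15} = {d4, d5, d10, d11, d15}
… ∩ ⟦right of d10⟧ = {d4, d5, d10, d11, d15} ∩ {d1, d2, d3, d4, d5, d6, d9, d10, d11, d13, d14, d15} = {d4, d5, d10, d11, d15}
… ∩ ⟦cold⟧ = {d4, d5, d10, d11, d15} ∩ {d6, d9, d10, d11, d14, d16} = {d10, d11}
So ⟦cold flag which d16 blocked right of d10⟧ = {d10, d11}.

{d10, d11}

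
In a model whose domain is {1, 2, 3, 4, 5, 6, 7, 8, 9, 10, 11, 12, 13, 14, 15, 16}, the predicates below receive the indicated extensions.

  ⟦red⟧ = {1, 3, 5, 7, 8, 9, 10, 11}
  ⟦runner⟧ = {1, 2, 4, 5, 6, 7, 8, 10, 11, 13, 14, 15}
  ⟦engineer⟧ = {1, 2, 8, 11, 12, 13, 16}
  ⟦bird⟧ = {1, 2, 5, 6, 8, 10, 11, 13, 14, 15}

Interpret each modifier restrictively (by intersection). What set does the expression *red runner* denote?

⟦runner⟧ = {1, 2, 4, 5, 6, 7, 8, 10, 11, 13, 14, 15}
… ∩ ⟦red⟧ = {1, 2, 4, 5, 6, 7, 8, 10, 11, 13, 14, 15} ∩ {1, 3, 5, 7, 8, 9, 10, 11} = {1, 5, 7, 8, 10, 11}
So ⟦red runner⟧ = {1, 5, 7, 8, 10, 11}.

{1, 5, 7, 8, 10, 11}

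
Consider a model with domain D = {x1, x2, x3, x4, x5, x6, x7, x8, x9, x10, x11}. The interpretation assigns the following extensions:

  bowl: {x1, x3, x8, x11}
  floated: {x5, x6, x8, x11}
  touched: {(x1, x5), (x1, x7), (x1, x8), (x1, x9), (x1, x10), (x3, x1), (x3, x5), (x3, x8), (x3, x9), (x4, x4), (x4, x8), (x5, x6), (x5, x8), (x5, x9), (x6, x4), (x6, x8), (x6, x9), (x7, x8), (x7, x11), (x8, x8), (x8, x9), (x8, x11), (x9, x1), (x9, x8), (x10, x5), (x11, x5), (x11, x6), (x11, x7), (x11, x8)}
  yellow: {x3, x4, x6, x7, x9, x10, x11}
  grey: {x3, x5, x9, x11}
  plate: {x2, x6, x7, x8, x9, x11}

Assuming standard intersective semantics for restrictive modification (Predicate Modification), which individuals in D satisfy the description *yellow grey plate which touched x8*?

{x9, x11}

⟦which touched x8⟧ = {x : ⟨x, x8⟩ ∈ ⟦touched⟧} = {x1, x3, x4, x5, x6, x7, x8, x9, x11}
⟦plate⟧ = {x2, x6, x7, x8, x9, x11}
… ∩ ⟦which touched x8⟧ = {x2, x6, x7, x8, x9, x11} ∩ {x1, x3, x4, x5, x6, x7, x8, x9, x11} = {x6, x7, x8, x9, x11}
… ∩ ⟦yellow⟧ = {x6, x7, x8, x9, x11} ∩ {x3, x4, x6, x7, x9, x10, x11} = {x6, x7, x9, x11}
… ∩ ⟦grey⟧ = {x6, x7, x9, x11} ∩ {x3, x5, x9, x11} = {x9, x11}
So ⟦yellow grey plate which touched x8⟧ = {x9, x11}.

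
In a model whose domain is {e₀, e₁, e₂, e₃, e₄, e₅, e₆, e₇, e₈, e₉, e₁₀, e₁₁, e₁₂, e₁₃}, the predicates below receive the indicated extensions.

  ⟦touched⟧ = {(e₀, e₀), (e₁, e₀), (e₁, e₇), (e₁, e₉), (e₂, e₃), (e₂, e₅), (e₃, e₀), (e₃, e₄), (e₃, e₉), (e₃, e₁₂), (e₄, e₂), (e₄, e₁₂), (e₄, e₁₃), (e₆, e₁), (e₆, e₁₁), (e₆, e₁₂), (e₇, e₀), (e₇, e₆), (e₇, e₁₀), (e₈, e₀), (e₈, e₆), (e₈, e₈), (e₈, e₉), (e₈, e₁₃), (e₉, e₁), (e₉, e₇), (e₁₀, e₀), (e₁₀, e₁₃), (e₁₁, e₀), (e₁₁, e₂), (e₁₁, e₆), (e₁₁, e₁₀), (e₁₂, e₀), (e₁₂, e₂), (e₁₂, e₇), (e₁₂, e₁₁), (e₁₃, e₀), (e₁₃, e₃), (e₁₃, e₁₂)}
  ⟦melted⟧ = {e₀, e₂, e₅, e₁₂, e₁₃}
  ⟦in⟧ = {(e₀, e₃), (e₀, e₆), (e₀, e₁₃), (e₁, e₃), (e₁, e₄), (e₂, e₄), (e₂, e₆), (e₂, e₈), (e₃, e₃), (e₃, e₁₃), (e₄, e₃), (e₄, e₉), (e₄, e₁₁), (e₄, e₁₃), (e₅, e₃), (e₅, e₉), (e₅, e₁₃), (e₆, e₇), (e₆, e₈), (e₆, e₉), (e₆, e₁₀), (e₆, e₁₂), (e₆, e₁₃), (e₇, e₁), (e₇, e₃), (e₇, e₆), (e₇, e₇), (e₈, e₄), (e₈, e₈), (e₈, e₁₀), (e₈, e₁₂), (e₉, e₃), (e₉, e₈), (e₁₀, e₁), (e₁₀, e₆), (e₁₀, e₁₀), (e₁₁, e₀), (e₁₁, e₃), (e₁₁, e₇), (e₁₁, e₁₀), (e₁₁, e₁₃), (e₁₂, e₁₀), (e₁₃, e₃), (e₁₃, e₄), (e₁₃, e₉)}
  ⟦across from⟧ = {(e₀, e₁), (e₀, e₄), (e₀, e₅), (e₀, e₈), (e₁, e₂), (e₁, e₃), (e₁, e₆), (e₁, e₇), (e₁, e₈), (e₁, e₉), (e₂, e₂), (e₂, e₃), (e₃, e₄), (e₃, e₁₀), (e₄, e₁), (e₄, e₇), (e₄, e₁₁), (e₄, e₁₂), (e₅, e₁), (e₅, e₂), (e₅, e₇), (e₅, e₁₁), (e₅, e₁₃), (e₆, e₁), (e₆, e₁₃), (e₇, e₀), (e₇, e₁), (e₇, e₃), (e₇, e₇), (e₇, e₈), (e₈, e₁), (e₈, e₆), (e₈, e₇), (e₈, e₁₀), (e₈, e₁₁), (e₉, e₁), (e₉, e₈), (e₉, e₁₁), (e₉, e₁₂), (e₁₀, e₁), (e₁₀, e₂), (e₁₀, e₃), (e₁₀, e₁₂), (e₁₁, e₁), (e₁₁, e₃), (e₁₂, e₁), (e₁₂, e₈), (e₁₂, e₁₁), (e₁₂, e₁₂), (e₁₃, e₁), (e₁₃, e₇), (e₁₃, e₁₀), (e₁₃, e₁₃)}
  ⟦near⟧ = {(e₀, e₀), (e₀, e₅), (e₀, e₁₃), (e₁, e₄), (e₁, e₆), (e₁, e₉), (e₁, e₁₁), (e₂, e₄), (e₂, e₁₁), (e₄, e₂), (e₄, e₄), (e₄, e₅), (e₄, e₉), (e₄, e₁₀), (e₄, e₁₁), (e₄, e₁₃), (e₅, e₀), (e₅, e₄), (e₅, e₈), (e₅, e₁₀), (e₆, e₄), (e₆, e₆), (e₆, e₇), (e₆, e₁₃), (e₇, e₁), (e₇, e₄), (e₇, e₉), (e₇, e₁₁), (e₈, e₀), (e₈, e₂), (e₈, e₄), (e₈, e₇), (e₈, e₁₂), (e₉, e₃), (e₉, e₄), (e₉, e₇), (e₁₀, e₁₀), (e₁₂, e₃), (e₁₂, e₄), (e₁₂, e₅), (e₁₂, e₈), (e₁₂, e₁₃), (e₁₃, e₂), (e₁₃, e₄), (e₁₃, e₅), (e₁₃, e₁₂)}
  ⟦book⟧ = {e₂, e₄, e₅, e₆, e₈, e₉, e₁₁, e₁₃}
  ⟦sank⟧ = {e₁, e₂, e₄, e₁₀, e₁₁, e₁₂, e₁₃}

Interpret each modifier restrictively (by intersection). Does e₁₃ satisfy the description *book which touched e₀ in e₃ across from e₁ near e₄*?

yes

⟦which touched e₀⟧ = {x : ⟨x, e₀⟩ ∈ ⟦touched⟧} = {e₀, e₁, e₃, e₇, e₈, e₁₀, e₁₁, e₁₂, e₁₃}
⟦in e₃⟧ = {x : ⟨x, e₃⟩ ∈ ⟦in⟧} = {e₀, e₁, e₃, e₄, e₅, e₇, e₉, e₁₁, e₁₃}
⟦across from e₁⟧ = {x : ⟨x, e₁⟩ ∈ ⟦across from⟧} = {e₀, e₄, e₅, e₆, e₇, e₈, e₉, e₁₀, e₁₁, e₁₂, e₁₃}
⟦near e₄⟧ = {x : ⟨x, e₄⟩ ∈ ⟦near⟧} = {e₁, e₂, e₄, e₅, e₆, e₇, e₈, e₉, e₁₂, e₁₃}
⟦book⟧ = {e₂, e₄, e₅, e₆, e₈, e₉, e₁₁, e₁₃}
… ∩ ⟦which touched e₀⟧ = {e₂, e₄, e₅, e₆, e₈, e₉, e₁₁, e₁₃} ∩ {e₀, e₁, e₃, e₇, e₈, e₁₀, e₁₁, e₁₂, e₁₃} = {e₈, e₁₁, e₁₃}
… ∩ ⟦in e₃⟧ = {e₈, e₁₁, e₁₃} ∩ {e₀, e₁, e₃, e₄, e₅, e₇, e₉, e₁₁, e₁₃} = {e₁₁, e₁₃}
… ∩ ⟦across from e₁⟧ = {e₁₁, e₁₃} ∩ {e₀, e₄, e₅, e₆, e₇, e₈, e₉, e₁₀, e₁₁, e₁₂, e₁₃} = {e₁₁, e₁₃}
… ∩ ⟦near e₄⟧ = {e₁₁, e₁₃} ∩ {e₁, e₂, e₄, e₅, e₆, e₇, e₈, e₉, e₁₂, e₁₃} = {e₁₃}
⟦book which touched e₀ in e₃ across from e₁ near e₄⟧ = {e₁₃}; e₁₃ ∈ this set.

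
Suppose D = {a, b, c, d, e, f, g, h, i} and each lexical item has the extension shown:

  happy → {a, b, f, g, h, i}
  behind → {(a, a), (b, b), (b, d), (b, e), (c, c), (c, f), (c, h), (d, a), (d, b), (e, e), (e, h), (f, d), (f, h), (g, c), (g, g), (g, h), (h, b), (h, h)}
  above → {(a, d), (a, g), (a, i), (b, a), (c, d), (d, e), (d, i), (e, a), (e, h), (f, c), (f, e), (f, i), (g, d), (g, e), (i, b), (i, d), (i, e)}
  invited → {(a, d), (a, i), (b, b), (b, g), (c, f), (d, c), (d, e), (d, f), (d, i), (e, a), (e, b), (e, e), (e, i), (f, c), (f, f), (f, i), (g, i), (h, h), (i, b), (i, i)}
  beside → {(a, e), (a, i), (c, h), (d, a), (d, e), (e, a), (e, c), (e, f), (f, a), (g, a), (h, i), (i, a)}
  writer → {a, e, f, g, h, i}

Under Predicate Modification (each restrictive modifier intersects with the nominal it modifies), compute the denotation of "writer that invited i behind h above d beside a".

⟦that invited i⟧ = {x : ⟨x, i⟩ ∈ ⟦invited⟧} = {a, d, e, f, g, i}
⟦behind h⟧ = {x : ⟨x, h⟩ ∈ ⟦behind⟧} = {c, e, f, g, h}
⟦above d⟧ = {x : ⟨x, d⟩ ∈ ⟦above⟧} = {a, c, g, i}
⟦beside a⟧ = {x : ⟨x, a⟩ ∈ ⟦beside⟧} = {d, e, f, g, i}
⟦writer⟧ = {a, e, f, g, h, i}
… ∩ ⟦that invited i⟧ = {a, e, f, g, h, i} ∩ {a, d, e, f, g, i} = {a, e, f, g, i}
… ∩ ⟦behind h⟧ = {a, e, f, g, i} ∩ {c, e, f, g, h} = {e, f, g}
… ∩ ⟦above d⟧ = {e, f, g} ∩ {a, c, g, i} = {g}
… ∩ ⟦beside a⟧ = {g} ∩ {d, e, f, g, i} = {g}
So ⟦writer that invited i behind h above d beside a⟧ = {g}.

{g}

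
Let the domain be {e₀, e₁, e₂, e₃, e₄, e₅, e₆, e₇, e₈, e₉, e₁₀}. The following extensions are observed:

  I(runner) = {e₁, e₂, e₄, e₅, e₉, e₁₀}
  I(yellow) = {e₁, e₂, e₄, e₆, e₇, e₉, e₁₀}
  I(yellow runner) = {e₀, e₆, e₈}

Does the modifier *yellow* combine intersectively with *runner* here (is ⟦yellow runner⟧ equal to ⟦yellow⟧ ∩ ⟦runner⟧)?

no

⟦yellow⟧ ∩ ⟦runner⟧ = {e₁, e₂, e₄, e₆, e₇, e₉, e₁₀} ∩ {e₁, e₂, e₄, e₅, e₉, e₁₀} = {e₁, e₂, e₄, e₉, e₁₀}
Observed ⟦yellow runner⟧ = {e₀, e₆, e₈}.
These differ, so the modifier is not intersective in this model.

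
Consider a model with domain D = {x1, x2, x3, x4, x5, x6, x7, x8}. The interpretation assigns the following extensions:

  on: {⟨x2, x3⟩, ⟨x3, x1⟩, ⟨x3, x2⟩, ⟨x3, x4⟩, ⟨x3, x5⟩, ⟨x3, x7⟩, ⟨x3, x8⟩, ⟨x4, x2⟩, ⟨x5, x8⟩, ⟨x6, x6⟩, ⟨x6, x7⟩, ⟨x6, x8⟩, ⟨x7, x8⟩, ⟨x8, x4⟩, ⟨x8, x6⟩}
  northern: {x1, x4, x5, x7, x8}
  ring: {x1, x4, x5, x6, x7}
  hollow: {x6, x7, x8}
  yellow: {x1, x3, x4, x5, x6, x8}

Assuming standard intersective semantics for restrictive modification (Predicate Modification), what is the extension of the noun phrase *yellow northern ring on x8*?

{x5}

⟦on x8⟧ = {x : ⟨x, x8⟩ ∈ ⟦on⟧} = {x3, x5, x6, x7}
⟦ring⟧ = {x1, x4, x5, x6, x7}
… ∩ ⟦on x8⟧ = {x1, x4, x5, x6, x7} ∩ {x3, x5, x6, x7} = {x5, x6, x7}
… ∩ ⟦yellow⟧ = {x5, x6, x7} ∩ {x1, x3, x4, x5, x6, x8} = {x5, x6}
… ∩ ⟦northern⟧ = {x5, x6} ∩ {x1, x4, x5, x7, x8} = {x5}
So ⟦yellow northern ring on x8⟧ = {x5}.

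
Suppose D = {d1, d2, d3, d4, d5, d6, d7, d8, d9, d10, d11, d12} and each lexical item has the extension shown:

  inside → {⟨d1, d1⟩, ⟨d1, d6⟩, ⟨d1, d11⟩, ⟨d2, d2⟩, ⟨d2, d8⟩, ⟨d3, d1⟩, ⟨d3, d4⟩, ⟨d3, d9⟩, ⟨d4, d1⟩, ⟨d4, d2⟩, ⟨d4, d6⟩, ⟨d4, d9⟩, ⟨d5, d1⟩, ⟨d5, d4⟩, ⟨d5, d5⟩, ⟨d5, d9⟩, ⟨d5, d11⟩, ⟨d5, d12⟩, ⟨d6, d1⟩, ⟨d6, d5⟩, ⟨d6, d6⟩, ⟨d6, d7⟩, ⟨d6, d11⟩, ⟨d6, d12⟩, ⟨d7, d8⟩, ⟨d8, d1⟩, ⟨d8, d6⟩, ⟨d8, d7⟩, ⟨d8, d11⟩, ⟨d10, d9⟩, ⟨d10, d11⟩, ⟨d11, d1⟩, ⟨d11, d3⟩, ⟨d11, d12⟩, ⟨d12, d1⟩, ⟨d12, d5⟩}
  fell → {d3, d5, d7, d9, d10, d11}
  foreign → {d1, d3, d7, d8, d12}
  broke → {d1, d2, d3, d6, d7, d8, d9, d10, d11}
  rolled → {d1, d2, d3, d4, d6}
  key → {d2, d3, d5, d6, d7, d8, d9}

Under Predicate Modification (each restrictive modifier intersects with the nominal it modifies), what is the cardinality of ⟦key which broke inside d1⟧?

3

⟦which broke⟧ = ⟦broke⟧ = {d1, d2, d3, d6, d7, d8, d9, d10, d11}
⟦inside d1⟧ = {x : ⟨x, d1⟩ ∈ ⟦inside⟧} = {d1, d3, d4, d5, d6, d8, d11, d12}
⟦key⟧ = {d2, d3, d5, d6, d7, d8, d9}
… ∩ ⟦which broke⟧ = {d2, d3, d5, d6, d7, d8, d9} ∩ {d1, d2, d3, d6, d7, d8, d9, d10, d11} = {d2, d3, d6, d7, d8, d9}
… ∩ ⟦inside d1⟧ = {d2, d3, d6, d7, d8, d9} ∩ {d1, d3, d4, d5, d6, d8, d11, d12} = {d3, d6, d8}
⟦key which broke inside d1⟧ = {d3, d6, d8}, so the cardinality is 3.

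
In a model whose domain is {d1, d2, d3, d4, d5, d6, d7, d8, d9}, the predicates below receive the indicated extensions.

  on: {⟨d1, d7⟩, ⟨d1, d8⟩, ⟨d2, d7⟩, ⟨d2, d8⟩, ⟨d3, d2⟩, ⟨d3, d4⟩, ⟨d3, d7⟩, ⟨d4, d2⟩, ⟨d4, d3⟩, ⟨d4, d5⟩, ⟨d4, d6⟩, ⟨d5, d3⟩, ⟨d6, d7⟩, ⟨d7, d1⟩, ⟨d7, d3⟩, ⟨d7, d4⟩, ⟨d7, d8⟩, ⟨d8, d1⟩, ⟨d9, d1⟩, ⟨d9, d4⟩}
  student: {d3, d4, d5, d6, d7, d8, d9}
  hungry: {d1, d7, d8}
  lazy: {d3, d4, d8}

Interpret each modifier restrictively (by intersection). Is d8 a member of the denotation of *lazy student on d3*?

no

⟦on d3⟧ = {x : ⟨x, d3⟩ ∈ ⟦on⟧} = {d4, d5, d7}
⟦student⟧ = {d3, d4, d5, d6, d7, d8, d9}
… ∩ ⟦on d3⟧ = {d3, d4, d5, d6, d7, d8, d9} ∩ {d4, d5, d7} = {d4, d5, d7}
… ∩ ⟦lazy⟧ = {d4, d5, d7} ∩ {d3, d4, d8} = {d4}
⟦lazy student on d3⟧ = {d4}; d8 ∉ this set.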